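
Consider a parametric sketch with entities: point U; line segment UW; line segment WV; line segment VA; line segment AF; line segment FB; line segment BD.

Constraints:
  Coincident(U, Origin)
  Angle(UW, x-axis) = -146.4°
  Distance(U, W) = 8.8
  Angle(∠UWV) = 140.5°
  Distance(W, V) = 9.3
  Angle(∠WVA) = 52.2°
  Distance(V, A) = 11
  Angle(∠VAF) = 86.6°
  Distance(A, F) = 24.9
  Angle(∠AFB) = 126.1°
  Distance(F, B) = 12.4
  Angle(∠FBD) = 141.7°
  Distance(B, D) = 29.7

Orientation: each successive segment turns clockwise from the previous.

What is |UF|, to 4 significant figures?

16.28

∠WVA = 52.2° gives VA at 46.30° from the x-axis; with |VA| = 11.0, A = (-8.981, 4.039). ∠VAF = 86.6° gives AF at -47.10° from the x-axis; with |AF| = 24.9, F = (7.969, -14.20). Then |UF| = |F − U| = 16.28.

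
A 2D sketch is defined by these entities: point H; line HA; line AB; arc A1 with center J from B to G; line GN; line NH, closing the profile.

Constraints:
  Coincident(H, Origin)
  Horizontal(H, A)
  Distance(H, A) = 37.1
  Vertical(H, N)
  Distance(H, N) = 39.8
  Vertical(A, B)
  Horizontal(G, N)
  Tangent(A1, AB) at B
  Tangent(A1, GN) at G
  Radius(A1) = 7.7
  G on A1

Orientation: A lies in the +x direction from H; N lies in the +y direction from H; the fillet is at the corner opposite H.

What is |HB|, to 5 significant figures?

49.059

H is at the origin; H and A share the same y with |HA| = 37.1 and A on the +x side, so A = (37.100, 0.0000). H and N share the same x with |HN| = 39.8 and N on the +y side, so N = (0.0000, 39.800). The virtual corner opposite H is at (37.100, 39.800). Tangency of A1 to AB means the radius JB is perpendicular to AB and tangency of A1 to GN means the radius JG is perpendicular to GN, with radius 7.7, so the center J sits 7.7 in from both sides at J = (29.400, 32.100). That places the tangent points at B = (37.100, 32.100) on AB and G = (29.400, 39.800) on GN. Then |HB| = |B − H| = 49.059.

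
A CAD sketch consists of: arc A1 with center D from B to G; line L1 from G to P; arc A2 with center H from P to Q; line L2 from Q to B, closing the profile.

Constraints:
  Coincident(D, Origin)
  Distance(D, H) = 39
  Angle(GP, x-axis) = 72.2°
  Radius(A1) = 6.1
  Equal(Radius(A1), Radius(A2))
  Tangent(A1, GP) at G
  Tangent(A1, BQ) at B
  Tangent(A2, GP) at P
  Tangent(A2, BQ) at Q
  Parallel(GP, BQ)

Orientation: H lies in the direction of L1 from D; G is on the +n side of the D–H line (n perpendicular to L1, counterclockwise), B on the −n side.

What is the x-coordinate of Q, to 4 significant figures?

17.73

The slot axis is L1's direction at 72.2°, so u = (cos 72.2°, sin 72.2°) = (0.3057, 0.9521) and n = (−sin 72.2°, cos 72.2°) = (-0.9521, 0.3057). D is at the origin and H lies 39.0 along u from D, so H = 39.0·u = (11.92, 37.13). Tangency of A1 to both parallel lines with radius 6.1 puts G and B at D ± 6.1·n: G = (-5.808, 1.865), B = (5.808, -1.865). Equal radii place P and Q the same way about H: P = H + 6.1·n = (6.114, 39.00), Q = H − 6.1·n = (17.73, 35.27). So Q.x = 17.73.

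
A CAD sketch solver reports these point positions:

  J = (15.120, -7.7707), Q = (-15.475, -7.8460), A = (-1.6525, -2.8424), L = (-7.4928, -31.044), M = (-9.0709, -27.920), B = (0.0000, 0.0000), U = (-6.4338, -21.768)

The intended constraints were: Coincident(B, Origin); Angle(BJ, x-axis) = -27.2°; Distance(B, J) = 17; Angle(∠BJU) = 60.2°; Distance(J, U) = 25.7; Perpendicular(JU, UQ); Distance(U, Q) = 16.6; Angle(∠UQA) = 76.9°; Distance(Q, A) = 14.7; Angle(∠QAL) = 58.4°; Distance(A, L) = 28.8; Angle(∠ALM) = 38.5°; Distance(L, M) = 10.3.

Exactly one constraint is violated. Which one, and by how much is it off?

Distance(L, M) = 10.3 — off by 6.80.

B = (0.00, 0.00) ✓; BJ at -27.20° ✓; |BJ| = 17.00 ✓; ∠BJU = 60.20° ✓; |JU| = 25.70 ✓; ∠(JU, UQ) = 90.00° ✓; |UQ| = 16.60 ✓; ∠UQA = 76.90° ✓; |QA| = 14.70 ✓; ∠QAL = 58.40° ✓; |AL| = 28.80 ✓; ∠ALM = 38.50° ✓; |LM| = 3.500 ✗.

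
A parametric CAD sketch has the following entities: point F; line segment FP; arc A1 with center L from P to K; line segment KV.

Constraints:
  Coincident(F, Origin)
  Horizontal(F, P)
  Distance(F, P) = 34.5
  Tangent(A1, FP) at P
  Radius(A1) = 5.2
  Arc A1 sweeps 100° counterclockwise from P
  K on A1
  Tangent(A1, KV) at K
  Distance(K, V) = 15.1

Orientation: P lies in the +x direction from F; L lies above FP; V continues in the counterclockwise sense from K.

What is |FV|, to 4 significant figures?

42.53

On A1, P sits at bearing -90° from L; a 100° counterclockwise sweep puts K at bearing 10°, so K = L + 5.2·(cos 10°, sin 10°) = (39.62, 6.103). The tangent condition forces LK to be normal to KV, so KV runs along (−sin 10°, cos 10°); with |KV| = 15.1, V = (37.00, 20.97). Then |FV| = |V − F| = 42.53.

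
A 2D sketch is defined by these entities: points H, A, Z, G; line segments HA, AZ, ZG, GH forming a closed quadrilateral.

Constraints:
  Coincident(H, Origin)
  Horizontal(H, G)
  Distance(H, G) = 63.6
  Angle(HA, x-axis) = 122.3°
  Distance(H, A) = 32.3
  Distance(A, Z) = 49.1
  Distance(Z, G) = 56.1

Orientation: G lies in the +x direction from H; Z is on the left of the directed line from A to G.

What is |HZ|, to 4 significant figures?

52.70

H is at the origin; HG is horizontal with |HG| = 63.6 and G in +x, so G = (63.6, 0). HA runs at 122.3° with |HA| = 32.3, so A = (-17.26, 27.30). Z is determined by |AZ| = 49.1 and |ZG| = 56.1 together: it lies at the intersection of circle(A, 49.1) and circle(G, 56.1). With |AG| = 85.34, the foot of the radical line on AG is 38.36 from A and the perpendicular offset is √(49.1² − 38.36²) = 30.65. Taking the left-of-AG solution: Z = (28.89, 44.07).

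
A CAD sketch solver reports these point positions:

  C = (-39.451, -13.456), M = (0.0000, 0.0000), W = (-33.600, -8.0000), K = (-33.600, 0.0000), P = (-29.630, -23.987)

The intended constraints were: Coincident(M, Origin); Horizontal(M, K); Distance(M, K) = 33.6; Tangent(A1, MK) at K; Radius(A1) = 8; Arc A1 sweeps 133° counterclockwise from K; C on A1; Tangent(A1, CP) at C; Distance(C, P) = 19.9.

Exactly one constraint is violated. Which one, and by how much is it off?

Distance(C, P) = 19.9 — off by 5.50.

M = (0.00, 0.00) ✓; M.y = 0.00, K.y = 0.00 ✓; |MK| = 33.60 ✓; ∠(WK, KM) = 90.00° ✓; |WK| = 8.000 ✓; bearing(W→C) − bearing(W→K) = 133.0° ✓; |WC| = 8.000 ✓; ∠(WC, CP) = 90.00° ✓; |CP| = 14.40 ✗.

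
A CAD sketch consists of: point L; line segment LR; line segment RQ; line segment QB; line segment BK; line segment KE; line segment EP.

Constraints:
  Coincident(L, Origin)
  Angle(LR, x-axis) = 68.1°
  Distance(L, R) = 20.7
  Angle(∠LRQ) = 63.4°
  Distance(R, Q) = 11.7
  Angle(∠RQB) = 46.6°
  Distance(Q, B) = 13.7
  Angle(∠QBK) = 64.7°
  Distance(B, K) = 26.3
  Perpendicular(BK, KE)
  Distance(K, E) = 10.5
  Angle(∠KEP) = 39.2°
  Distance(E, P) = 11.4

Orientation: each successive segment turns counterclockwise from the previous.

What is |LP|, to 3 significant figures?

29.7

L is at the origin; LR runs at 68.1° with length 20.7, so R = (7.72, 19.2). ∠LRQ = 63.4° gives RQ at -175° from the x-axis; with |RQ| = 11.7, Q = (-3.94, 18.2). ∠RQB = 46.6° gives QB at -41.9° from the x-axis; with |QB| = 13.7, B = (6.26, 9.10). ∠QBK = 64.7° gives BK at 73.4° from the x-axis; with |BK| = 26.3, K = (13.8, 34.3). BK is perpendicular to KE, so KE runs at 163°; with |KE| = 10.5, E = (3.71, 37.3). ∠KEP = 39.2° gives EP at -55.8° from the x-axis; with |EP| = 11.4, P = (10.1, 27.9). Then |LP| = |P − L| = 29.7.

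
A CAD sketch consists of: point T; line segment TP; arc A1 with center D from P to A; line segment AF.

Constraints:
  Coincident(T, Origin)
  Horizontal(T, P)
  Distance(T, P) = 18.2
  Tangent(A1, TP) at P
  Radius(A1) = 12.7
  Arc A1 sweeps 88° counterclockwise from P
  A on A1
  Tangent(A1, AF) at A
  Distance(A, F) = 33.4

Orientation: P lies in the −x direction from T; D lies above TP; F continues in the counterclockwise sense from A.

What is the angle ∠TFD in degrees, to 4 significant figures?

28.25°

On A1, P sits at bearing -90° from D; an 88° counterclockwise sweep puts A at bearing -2°, so A = D + 12.7·(cos -2°, sin -2°) = (-5.508, 12.26). Tangency of A1 to AF means the radius DA is perpendicular to AF, so AF runs along (−sin -2°, cos -2°); with |AF| = 33.4, F = (-4.342, 45.64). Then cos ∠TFD = FT·FD / (|FT||FD|), giving 28.25°.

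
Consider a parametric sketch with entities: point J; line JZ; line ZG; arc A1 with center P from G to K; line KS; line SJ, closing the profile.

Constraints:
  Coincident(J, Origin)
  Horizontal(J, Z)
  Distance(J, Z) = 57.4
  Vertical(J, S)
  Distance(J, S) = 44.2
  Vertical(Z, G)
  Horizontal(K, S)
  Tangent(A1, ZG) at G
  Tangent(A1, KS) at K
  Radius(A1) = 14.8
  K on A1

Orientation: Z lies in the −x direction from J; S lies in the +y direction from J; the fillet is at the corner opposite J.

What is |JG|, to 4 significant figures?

64.49

The virtual corner opposite J is at (-57.40, 44.20). The tangent condition forces PG to be normal to ZG and the tangent condition forces PK to be normal to KS, with radius 14.8, so the center P sits 14.8 in from both sides at P = (-42.60, 29.40). That places the tangent points at G = (-57.40, 29.40) on ZG and K = (-42.60, 44.20) on KS. Then |JG| = |G − J| = 64.49.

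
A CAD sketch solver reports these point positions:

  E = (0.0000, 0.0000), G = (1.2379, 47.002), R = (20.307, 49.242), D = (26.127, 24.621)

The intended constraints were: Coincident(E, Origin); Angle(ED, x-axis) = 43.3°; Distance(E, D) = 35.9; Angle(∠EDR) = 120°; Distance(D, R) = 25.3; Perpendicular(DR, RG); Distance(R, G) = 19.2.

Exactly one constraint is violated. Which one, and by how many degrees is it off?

Perpendicular(DR, RG) — off by 6.60°.

E = (0.00, 0.00) ✓; ED at 43.30° ✓; |ED| = 35.90 ✓; ∠EDR = 120.0° ✓; |DR| = 25.30 ✓; ∠(DR, RG) = 83.40° ✗; |RG| = 19.20 ✓.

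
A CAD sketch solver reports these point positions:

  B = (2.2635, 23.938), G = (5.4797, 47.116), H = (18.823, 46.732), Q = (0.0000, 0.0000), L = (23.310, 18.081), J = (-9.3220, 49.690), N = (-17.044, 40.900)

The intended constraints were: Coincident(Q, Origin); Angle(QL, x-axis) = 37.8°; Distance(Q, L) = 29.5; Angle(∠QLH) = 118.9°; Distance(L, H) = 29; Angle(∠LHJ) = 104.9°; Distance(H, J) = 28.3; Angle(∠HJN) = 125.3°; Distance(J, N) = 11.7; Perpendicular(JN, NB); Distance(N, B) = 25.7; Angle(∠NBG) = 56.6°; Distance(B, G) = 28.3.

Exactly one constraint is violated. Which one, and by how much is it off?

Distance(B, G) = 28.3 — off by 4.90.

Q = (0.00, 0.00) ✓; QL at 37.80° ✓; |QL| = 29.50 ✓; ∠QLH = 118.9° ✓; |LH| = 29.00 ✓; ∠LHJ = 104.9° ✓; |HJ| = 28.30 ✓; ∠HJN = 125.3° ✓; |JN| = 11.70 ✓; ∠(JN, NB) = 90.00° ✓; |NB| = 25.70 ✓; ∠NBG = 56.60° ✓; |BG| = 23.40 ✗.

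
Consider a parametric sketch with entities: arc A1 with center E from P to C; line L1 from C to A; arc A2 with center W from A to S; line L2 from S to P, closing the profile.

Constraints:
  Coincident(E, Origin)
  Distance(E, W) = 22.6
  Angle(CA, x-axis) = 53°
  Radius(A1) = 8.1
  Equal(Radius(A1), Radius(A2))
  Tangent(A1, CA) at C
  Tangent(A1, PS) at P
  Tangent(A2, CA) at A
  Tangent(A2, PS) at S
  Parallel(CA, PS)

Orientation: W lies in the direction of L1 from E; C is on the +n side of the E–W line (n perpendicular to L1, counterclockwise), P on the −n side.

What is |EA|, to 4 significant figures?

24.01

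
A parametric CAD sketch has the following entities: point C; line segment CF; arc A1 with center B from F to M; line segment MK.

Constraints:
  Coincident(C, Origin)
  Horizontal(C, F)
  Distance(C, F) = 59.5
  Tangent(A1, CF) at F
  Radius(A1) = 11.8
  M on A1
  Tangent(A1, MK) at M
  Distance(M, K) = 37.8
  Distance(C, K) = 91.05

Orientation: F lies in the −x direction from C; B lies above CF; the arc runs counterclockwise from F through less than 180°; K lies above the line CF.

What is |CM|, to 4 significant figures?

55.06

C is at the origin; C and F share the same y with |CF| = 59.5 and F on the −x side, so F = (-59.50, 0.000). A1 meets CF tangentially, so BF is at right angles to CF, so B = F + (0, 11.8) = (-59.50, 11.80). Since BM ⟂ MK (tangency), |BK| = √(11.8² + 37.8²) = 39.60 regardless of where M sits on A1. So K lies on both circle(C, 91.05) and circle(B, 39.60); the above-CF intersection is K = (-78.14, 46.74). M is the foot of the tangent from K: M = (-51.22, 20.20).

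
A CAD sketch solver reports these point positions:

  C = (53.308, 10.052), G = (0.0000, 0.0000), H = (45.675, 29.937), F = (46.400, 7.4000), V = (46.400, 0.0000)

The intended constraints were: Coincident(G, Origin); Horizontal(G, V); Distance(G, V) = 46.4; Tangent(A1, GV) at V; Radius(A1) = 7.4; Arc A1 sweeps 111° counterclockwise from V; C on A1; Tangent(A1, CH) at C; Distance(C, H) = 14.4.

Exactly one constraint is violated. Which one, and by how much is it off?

Distance(C, H) = 14.4 — off by 6.90.

G = (0.00, 0.00) ✓; G.y = 0.00, V.y = 0.00 ✓; |GV| = 46.40 ✓; ∠(FV, VG) = 90.00° ✓; |FV| = 7.400 ✓; bearing(F→C) − bearing(F→V) = 111.0° ✓; |FC| = 7.400 ✓; ∠(FC, CH) = 90.00° ✓; |CH| = 21.30 ✗.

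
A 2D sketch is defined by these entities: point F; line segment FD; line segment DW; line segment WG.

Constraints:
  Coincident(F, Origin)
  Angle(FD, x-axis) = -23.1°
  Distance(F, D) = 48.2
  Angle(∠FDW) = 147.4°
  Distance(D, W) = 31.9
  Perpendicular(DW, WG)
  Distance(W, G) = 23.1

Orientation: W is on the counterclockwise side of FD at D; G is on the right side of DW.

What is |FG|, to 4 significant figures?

87.55

∠FDW = 147.4°, so DW runs at -23.1° + (180° − 147.4°) = 9.500° from the x-axis; with |DW| = 31.9, W = D + 31.9·(cos 9.500°, sin 9.500°) = (75.80, -13.65). DW is perpendicular to WG; with |WG| = 23.1 on the right of DW, G = W + 23.1·(0.1650, -0.9863) = (79.61, -36.43). Then |FG| = |G − F| = 87.55.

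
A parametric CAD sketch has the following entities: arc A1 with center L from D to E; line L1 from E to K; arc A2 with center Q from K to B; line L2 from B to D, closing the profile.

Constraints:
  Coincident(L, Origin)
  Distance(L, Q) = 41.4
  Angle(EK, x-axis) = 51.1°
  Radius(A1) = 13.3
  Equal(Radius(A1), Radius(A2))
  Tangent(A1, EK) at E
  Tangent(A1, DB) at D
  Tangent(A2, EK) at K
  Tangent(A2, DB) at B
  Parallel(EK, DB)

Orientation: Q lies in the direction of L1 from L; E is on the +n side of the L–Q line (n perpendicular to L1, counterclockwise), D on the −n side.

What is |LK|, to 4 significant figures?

43.48

The slot axis is L1's direction at 51.1°, so u = (cos 51.1°, sin 51.1°) = (0.6280, 0.7782) and n = (−sin 51.1°, cos 51.1°) = (-0.7782, 0.6280). L is at the origin and Q lies 41.4 along u from L, so Q = 41.4·u = (26.00, 32.22). Tangency of A1 to both parallel lines with radius 13.3 puts E and D at L ± 13.3·n: E = (-10.35, 8.352), D = (10.35, -8.352). Equal radii place K and B the same way about Q: K = Q + 13.3·n = (15.65, 40.57), B = Q − 13.3·n = (36.35, 23.87). Then |LK| = |K − L| = 43.48.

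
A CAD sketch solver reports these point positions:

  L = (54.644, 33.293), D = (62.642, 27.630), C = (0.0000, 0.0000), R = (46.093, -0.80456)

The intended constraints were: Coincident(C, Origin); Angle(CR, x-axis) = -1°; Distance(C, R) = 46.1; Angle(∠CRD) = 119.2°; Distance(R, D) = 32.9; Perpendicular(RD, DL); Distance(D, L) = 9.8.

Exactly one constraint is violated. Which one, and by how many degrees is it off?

Perpendicular(RD, DL) — off by 5.10°.

C = (0.00, 0.00) ✓; CR at -1.000° ✓; |CR| = 46.10 ✓; ∠CRD = 119.2° ✓; |RD| = 32.90 ✓; ∠(RD, DL) = 84.90° ✗; |DL| = 9.800 ✓.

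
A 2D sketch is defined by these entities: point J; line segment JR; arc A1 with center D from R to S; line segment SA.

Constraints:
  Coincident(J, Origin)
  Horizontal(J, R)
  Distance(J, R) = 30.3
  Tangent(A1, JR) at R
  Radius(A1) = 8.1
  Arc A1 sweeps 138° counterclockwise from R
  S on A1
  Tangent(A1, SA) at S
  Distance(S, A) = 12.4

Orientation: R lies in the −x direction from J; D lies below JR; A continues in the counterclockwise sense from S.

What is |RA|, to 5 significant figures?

22.736

J is at the origin; JR is horizontal with |JR| = 30.3 and R on the −x side, so R = (-30.300, 0.0000). Since A1 is tangent to JR there, DR ⟂ JR, so D = R + (0, -8.1) = (-30.300, -8.1000). On A1, R sits at bearing 90° from D; a 138° counterclockwise sweep puts S at bearing 228°, so S = D + 8.1·(cos 228°, sin 228°) = (-35.720, -14.119). A1 meets SA tangentially, so DS is at right angles to SA, so SA runs along (−sin 228°, cos 228°); with |SA| = 12.4, A = (-26.505, -22.417). Then |RA| = |A − R| = 22.736.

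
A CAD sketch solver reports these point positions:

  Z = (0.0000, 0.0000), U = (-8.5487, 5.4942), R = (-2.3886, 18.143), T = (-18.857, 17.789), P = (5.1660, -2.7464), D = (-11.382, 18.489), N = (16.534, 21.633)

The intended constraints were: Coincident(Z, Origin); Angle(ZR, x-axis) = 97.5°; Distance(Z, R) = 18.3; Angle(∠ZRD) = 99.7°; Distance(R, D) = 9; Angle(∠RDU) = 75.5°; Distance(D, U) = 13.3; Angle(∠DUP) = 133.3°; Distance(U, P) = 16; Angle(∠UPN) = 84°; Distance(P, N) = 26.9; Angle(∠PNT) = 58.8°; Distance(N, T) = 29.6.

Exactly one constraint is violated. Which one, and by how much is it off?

Distance(N, T) = 29.6 — off by 6.00.

Z = (0.00, 0.00) ✓; ZR at 97.50° ✓; |ZR| = 18.30 ✓; ∠ZRD = 99.70° ✓; |RD| = 9.000 ✓; ∠RDU = 75.50° ✓; |DU| = 13.30 ✓; ∠DUP = 133.3° ✓; |UP| = 16.00 ✓; ∠UPN = 84.00° ✓; |PN| = 26.90 ✓; ∠PNT = 58.80° ✓; |NT| = 35.60 ✗.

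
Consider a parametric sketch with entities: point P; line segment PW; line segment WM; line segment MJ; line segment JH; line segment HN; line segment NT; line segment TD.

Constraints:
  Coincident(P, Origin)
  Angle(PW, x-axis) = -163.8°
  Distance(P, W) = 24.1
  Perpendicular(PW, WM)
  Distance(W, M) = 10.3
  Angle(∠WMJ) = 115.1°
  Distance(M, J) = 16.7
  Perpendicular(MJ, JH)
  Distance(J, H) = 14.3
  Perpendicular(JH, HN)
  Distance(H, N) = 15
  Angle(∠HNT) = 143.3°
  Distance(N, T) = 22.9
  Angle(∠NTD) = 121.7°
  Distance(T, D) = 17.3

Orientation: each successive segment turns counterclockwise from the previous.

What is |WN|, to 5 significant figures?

7.8462

P is at the origin; PW runs at -163.8° with length 24.1, so W = (-23.143, -6.7237). The perpendicularity gives WM at right angles to PW, so WM runs at -73.800°; with |WM| = 10.3, M = (-20.269, -16.615). ∠WMJ = 115.1° gives MJ at -8.9000° from the x-axis; with |MJ| = 16.7, J = (-3.7705, -19.198). The perpendicularity gives JH at right angles to MJ, so JH runs at 81.100°; with |JH| = 14.3, H = (-1.5582, -5.0705). JH ⟂ HN, so HN runs at 171.10°; with |HN| = 15.0, N = (-16.378, -2.7499). Then |WN| = |N − W| = 7.8462.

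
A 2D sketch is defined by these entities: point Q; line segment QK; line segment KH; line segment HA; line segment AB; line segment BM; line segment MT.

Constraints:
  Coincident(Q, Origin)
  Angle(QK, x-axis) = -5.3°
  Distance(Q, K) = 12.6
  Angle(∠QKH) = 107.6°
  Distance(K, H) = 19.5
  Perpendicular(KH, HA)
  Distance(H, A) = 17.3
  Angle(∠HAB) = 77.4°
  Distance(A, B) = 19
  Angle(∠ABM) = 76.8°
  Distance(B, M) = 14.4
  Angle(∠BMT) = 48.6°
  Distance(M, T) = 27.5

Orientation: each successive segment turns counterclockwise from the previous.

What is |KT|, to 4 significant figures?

31.18

∠ABM = 76.8° gives BM at 2.900° from the x-axis; with |BM| = 14.4, M = (15.18, 5.566). ∠BMT = 48.6° gives MT at 134.3° from the x-axis; with |MT| = 27.5, T = (-4.025, 25.25). Then |KT| = |T − K| = 31.18.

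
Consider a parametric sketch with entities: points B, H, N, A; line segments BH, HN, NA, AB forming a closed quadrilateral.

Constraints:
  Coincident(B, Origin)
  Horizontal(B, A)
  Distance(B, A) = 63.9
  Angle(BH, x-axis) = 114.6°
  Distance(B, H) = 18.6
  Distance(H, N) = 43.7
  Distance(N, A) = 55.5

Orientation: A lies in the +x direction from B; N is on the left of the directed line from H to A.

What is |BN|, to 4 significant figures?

50.60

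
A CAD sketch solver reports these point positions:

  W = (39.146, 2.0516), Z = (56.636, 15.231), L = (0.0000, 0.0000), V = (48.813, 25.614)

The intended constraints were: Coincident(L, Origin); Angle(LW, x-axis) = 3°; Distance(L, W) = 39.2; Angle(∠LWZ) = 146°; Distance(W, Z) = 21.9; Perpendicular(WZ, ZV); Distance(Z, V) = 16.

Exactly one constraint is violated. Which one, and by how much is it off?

Distance(Z, V) = 16 — off by 3.00.

L = (0.00, 0.00) ✓; LW at 3.000° ✓; |LW| = 39.20 ✓; ∠LWZ = 146.0° ✓; |WZ| = 21.90 ✓; ∠(WZ, ZV) = 90.00° ✓; |ZV| = 13.00 ✗.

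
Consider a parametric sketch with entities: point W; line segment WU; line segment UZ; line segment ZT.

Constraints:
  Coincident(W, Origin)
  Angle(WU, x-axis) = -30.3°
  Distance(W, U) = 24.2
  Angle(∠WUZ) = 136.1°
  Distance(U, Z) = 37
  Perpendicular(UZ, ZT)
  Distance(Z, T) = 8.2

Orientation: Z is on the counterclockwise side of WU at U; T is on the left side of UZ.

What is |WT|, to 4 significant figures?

55.11

W is at the origin; WU runs at -30.3° with length 24.2, so U = 24.2·(cos -30.3°, sin -30.3°) = (20.89, -12.21). ∠WUZ = 136.1°, so UZ runs at -30.3° + (180° − 136.1°) = 13.60° from the x-axis; with |UZ| = 37.0, Z = U + 37.0·(cos 13.60°, sin 13.60°) = (56.86, -3.509). The perpendicularity gives ZT at right angles to UZ; with |ZT| = 8.2 on the left of UZ, T = Z + 8.2·(-0.2351, 0.9720) = (54.93, 4.461). Then |WT| = |T − W| = 55.11.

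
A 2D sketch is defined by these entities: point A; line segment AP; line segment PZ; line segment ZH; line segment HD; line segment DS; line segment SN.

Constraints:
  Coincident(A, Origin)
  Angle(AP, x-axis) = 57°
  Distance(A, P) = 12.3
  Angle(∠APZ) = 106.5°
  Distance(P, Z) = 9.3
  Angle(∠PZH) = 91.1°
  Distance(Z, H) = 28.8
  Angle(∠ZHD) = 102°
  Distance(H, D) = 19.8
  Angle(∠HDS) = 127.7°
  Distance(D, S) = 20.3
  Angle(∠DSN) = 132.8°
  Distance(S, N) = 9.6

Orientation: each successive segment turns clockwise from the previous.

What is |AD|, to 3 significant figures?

22.3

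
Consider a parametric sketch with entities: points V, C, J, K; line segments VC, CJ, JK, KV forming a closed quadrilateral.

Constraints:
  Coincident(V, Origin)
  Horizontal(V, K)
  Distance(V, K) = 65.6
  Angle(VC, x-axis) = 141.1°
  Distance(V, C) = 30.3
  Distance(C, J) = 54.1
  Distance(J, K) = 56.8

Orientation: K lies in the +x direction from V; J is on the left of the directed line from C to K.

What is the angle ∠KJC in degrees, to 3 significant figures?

111°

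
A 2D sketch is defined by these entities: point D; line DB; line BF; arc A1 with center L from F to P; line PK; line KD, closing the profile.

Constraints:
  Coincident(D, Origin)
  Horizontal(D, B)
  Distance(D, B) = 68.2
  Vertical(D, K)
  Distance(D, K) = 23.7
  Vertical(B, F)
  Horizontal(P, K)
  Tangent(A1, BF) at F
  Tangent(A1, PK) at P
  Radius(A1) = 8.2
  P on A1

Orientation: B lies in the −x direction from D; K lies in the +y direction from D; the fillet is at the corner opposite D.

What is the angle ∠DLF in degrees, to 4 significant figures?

165.5°

The virtual corner opposite D is at (-68.20, 23.70). Since A1 is tangent to BF there, LF ⟂ BF and since A1 is tangent to PK there, LP ⟂ PK, with radius 8.2, so the center L sits 8.2 in from both sides at L = (-60.00, 15.50). That places the tangent points at F = (-68.20, 15.50) on BF and P = (-60.00, 23.70) on PK. Then cos ∠DLF = LD·LF / (|LD||LF|), giving 165.5°.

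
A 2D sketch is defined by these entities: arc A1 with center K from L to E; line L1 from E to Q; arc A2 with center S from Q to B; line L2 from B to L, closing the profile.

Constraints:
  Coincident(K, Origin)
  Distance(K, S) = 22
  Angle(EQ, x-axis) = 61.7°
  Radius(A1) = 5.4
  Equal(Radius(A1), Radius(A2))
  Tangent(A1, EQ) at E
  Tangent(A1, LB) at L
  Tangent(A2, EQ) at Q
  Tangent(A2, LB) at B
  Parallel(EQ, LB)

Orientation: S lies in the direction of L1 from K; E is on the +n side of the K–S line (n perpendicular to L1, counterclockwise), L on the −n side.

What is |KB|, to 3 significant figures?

22.7

The slot axis is L1's direction at 61.7°, so u = (cos 61.7°, sin 61.7°) = (0.474, 0.880) and n = (−sin 61.7°, cos 61.7°) = (-0.880, 0.474). K is at the origin and S lies 22.0 along u from K, so S = 22.0·u = (10.4, 19.4). Tangency of A1 to both parallel lines with radius 5.4 puts E and L at K ± 5.4·n: E = (-4.75, 2.56), L = (4.75, -2.56). Equal radii place Q and B the same way about S: Q = S + 5.4·n = (5.68, 21.9), B = S − 5.4·n = (15.2, 16.8). Then |KB| = |B − K| = 22.7.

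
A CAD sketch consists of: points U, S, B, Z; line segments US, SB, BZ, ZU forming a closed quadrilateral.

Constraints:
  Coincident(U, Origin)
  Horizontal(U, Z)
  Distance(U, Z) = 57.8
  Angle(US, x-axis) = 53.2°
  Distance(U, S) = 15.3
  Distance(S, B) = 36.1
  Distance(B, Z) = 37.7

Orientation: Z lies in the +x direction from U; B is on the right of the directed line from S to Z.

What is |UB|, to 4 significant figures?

32.48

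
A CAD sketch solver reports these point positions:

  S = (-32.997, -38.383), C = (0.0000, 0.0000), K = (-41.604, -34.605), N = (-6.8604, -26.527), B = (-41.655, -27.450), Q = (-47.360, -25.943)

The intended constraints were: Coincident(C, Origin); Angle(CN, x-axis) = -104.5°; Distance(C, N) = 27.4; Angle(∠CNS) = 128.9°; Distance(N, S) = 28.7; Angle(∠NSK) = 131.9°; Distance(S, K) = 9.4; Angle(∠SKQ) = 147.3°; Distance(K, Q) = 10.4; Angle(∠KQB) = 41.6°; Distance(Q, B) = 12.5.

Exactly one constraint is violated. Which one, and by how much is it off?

Distance(Q, B) = 12.5 — off by 6.60.

C = (0.00, 0.00) ✓; CN at -104.5° ✓; |CN| = 27.40 ✓; ∠CNS = 128.9° ✓; |NS| = 28.70 ✓; ∠NSK = 131.9° ✓; |SK| = 9.400 ✓; ∠SKQ = 147.3° ✓; |KQ| = 10.40 ✓; ∠KQB = 41.60° ✓; |QB| = 5.901 ✗.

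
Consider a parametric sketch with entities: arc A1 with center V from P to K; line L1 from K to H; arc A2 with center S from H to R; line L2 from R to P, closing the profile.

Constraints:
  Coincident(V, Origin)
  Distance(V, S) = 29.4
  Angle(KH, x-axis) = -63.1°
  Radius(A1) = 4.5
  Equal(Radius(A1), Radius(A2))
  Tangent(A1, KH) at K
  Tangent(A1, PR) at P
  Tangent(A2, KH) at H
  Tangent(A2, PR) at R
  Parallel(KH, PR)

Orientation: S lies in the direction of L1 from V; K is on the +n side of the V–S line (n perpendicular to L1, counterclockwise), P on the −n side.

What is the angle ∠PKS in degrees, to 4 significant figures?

81.30°

V is at the origin and S lies 29.4 along u from V, so S = 29.4·u = (13.30, -26.22). Tangency of A1 to both parallel lines with radius 4.5 puts K and P at V ± 4.5·n: K = (4.013, 2.036), P = (-4.013, -2.036). Then cos ∠PKS = KP·KS / (|KP||KS|), giving 81.30°.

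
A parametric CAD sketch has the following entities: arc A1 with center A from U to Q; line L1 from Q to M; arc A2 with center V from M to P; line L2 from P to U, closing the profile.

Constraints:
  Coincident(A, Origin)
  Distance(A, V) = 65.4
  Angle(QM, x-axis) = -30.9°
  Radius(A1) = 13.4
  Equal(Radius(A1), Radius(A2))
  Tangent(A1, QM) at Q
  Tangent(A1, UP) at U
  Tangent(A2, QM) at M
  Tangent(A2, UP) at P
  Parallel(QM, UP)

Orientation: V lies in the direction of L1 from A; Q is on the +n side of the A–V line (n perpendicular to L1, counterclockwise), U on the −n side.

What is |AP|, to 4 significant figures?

66.76

Tangency of A1 to both parallel lines with radius 13.4 puts Q and U at A ± 13.4·n: Q = (6.881, 11.50), U = (-6.881, -11.50). Equal radii place M and P the same way about V: M = V + 13.4·n = (63.00, -22.09), P = V − 13.4·n = (49.24, -45.08). Then |AP| = |P − A| = 66.76.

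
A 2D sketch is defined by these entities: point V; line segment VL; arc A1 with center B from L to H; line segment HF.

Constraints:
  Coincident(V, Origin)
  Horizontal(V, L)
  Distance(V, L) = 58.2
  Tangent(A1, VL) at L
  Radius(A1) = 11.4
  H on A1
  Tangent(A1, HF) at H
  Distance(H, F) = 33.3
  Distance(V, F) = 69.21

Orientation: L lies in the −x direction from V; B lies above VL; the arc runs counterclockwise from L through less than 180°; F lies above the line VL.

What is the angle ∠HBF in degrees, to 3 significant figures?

71.1°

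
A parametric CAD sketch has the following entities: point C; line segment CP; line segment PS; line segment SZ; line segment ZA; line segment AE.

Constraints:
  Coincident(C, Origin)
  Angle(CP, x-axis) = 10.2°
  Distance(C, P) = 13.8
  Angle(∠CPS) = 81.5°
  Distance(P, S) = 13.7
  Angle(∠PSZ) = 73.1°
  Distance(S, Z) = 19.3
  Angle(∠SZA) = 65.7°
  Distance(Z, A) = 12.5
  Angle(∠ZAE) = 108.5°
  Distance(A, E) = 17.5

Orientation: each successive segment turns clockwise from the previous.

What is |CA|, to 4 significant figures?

4.788

C is at the origin; CP runs at 10.2° with length 13.8, so P = (13.58, 2.444). ∠CPS = 81.5° gives PS at -88.30° from the x-axis; with |PS| = 13.7, S = (13.99, -11.25). ∠PSZ = 73.1° gives SZ at 164.8° from the x-axis; with |SZ| = 19.3, Z = (-4.636, -6.190). ∠SZA = 65.7° gives ZA at 50.50° from the x-axis; with |ZA| = 12.5, A = (3.314, 3.455). Then |CA| = |A − C| = 4.788.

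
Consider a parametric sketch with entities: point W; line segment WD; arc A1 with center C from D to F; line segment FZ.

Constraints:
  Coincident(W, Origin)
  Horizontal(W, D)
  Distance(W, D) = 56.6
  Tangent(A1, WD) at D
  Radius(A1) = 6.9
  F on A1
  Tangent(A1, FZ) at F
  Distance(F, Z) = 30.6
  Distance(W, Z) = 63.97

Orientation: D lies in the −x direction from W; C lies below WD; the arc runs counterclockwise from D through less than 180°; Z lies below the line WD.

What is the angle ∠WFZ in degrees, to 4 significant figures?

76.61°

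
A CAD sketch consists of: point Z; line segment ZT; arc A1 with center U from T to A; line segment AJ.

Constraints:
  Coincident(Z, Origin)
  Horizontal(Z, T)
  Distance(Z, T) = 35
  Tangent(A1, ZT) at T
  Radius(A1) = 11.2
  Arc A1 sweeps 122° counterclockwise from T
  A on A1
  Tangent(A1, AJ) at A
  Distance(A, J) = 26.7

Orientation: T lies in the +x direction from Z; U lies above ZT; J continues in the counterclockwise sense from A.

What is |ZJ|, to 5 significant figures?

50.034

Z is at the origin; ZT is horizontal with |ZT| = 35.0 and T on the +x side, so T = (35.000, 0.0000). A1 meets ZT tangentially, so UT is at right angles to ZT, so U = T + (0, 11.2) = (35.000, 11.200). On A1, T sits at bearing -90° from U; a 122° counterclockwise sweep puts A at bearing 32°, so A = U + 11.2·(cos 32°, sin 32°) = (44.498, 17.135). Since A1 is tangent to AJ there, UA ⟂ AJ, so AJ runs along (−sin 32°, cos 32°); with |AJ| = 26.7, J = (30.349, 39.778). Then |ZJ| = |J − Z| = 50.034.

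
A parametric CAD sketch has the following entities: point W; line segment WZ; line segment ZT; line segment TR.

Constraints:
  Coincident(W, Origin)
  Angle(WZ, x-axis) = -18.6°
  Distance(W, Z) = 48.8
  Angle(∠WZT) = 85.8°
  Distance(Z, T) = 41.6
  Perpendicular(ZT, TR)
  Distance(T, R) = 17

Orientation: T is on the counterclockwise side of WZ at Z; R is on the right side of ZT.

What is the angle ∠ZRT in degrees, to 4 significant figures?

67.77°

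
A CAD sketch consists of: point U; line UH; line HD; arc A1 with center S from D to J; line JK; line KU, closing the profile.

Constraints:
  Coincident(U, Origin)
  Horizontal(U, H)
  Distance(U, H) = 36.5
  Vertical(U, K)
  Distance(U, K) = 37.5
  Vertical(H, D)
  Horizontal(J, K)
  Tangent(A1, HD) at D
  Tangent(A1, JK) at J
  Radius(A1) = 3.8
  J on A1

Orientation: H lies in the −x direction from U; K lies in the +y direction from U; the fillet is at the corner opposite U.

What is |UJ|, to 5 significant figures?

49.755

U is at the origin; U and H share the same y with |UH| = 36.5 and H on the −x side, so H = (-36.500, 0.0000). U and K share the same x with |UK| = 37.5 and K on the +y side, so K = (0.0000, 37.500). The virtual corner opposite U is at (-36.500, 37.500). A1 meets HD tangentially, so SD is at right angles to HD and the tangent condition forces SJ to be normal to JK, with radius 3.8, so the center S sits 3.8 in from both sides at S = (-32.700, 33.700). That places the tangent points at D = (-36.500, 33.700) on HD and J = (-32.700, 37.500) on JK. Then |UJ| = |J − U| = 49.755.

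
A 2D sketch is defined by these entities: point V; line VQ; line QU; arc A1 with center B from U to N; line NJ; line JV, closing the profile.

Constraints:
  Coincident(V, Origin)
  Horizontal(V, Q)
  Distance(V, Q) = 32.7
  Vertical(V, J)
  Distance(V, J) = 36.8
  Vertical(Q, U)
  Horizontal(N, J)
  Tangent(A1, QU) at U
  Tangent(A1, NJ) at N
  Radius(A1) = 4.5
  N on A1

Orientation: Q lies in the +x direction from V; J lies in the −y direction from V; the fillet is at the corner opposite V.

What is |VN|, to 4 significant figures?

46.36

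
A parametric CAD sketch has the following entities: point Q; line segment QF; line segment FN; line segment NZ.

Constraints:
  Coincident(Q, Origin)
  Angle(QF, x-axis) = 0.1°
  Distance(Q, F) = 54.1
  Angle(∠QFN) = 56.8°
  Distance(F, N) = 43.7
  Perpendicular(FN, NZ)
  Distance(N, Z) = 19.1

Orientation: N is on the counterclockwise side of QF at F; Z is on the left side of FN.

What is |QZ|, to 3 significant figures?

29.7

Q is at the origin; QF runs at 0.1° with length 54.1, so F = 54.1·(cos 0.1°, sin 0.1°) = (54.1, 0.0944). ∠QFN = 56.8°, so FN runs at 0.1° + (180° − 56.8°) = 123° from the x-axis; with |FN| = 43.7, N = F + 43.7·(cos 123°, sin 123°) = (30.1, 36.6). FN is perpendicular to NZ; with |NZ| = 19.1 on the left of FN, Z = N + 19.1·(-0.836, -0.549) = (14.1, 26.1). Then |QZ| = |Z − Q| = 29.7.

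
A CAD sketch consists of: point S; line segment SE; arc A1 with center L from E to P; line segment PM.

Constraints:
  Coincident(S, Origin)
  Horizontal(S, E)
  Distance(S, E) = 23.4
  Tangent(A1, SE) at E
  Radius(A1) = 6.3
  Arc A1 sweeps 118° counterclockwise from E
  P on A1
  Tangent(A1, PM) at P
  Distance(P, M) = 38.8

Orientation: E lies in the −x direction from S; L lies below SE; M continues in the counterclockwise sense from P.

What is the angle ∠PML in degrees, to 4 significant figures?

9.223°

On A1, E sits at bearing 90° from L; a 118° counterclockwise sweep puts P at bearing 208°, so P = L + 6.3·(cos 208°, sin 208°) = (-28.96, -9.258). The tangent condition forces LP to be normal to PM, so PM runs along (−sin 208°, cos 208°); with |PM| = 38.8, M = (-10.75, -43.52). Then cos ∠PML = MP·ML / (|MP||ML|), giving 9.223°.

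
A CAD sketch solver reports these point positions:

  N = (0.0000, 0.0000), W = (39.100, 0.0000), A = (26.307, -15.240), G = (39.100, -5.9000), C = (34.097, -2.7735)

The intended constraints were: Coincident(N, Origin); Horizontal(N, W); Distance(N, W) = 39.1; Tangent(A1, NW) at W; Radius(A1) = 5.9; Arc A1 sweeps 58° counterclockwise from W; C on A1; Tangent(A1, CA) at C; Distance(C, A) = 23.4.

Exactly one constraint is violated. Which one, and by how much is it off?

Distance(C, A) = 23.4 — off by 8.70.

N = (0.00, 0.00) ✓; N.y = 0.00, W.y = 0.00 ✓; |NW| = 39.10 ✓; ∠(GW, WN) = 90.00° ✓; |GW| = 5.900 ✓; bearing(G→C) − bearing(G→W) = 58.00° ✓; |GC| = 5.900 ✓; ∠(GC, CA) = 90.00° ✓; |CA| = 14.70 ✗.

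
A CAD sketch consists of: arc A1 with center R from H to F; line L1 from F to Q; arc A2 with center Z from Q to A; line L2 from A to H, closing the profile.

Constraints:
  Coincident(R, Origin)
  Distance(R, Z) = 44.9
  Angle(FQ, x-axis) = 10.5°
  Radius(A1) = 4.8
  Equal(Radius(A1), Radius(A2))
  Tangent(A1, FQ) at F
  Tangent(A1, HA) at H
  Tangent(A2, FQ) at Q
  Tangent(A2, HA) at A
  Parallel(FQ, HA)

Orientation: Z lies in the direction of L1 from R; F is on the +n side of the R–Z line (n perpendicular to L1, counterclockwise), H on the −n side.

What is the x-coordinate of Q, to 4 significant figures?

43.27

The slot axis is L1's direction at 10.5°, so u = (cos 10.5°, sin 10.5°) = (0.9833, 0.1822) and n = (−sin 10.5°, cos 10.5°) = (-0.1822, 0.9833). R is at the origin and Z lies 44.9 along u from R, so Z = 44.9·u = (44.15, 8.182). Tangency of A1 to both parallel lines with radius 4.8 puts F and H at R ± 4.8·n: F = (-0.8747, 4.720), H = (0.8747, -4.720). Equal radii place Q and A the same way about Z: Q = Z + 4.8·n = (43.27, 12.90), A = Z − 4.8·n = (45.02, 3.463). So Q.x = 43.27.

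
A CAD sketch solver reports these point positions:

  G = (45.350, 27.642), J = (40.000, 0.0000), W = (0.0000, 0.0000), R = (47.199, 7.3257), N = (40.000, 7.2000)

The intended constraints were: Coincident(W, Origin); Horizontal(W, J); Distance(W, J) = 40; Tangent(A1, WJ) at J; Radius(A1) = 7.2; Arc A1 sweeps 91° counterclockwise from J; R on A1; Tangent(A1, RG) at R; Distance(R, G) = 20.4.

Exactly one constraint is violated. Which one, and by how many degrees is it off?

Tangent(A1, RG) at R — off by 4.20°.

W = (0.00, 0.00) ✓; W.y = 0.00, J.y = 0.00 ✓; |WJ| = 40.00 ✓; ∠(NJ, JW) = 90.00° ✓; |NJ| = 7.200 ✓; bearing(N→R) − bearing(N→J) = 91.00° ✓; |NR| = 7.200 ✓; ∠(NR, RG) = 85.80° ✗; |RG| = 20.40 ✓.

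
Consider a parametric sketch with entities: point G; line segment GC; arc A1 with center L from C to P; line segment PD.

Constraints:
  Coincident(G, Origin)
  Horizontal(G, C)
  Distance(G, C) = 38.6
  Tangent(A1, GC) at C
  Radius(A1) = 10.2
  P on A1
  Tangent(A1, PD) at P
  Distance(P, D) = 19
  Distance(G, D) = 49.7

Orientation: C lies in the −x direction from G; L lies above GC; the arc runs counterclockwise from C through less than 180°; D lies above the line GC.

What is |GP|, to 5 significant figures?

33.063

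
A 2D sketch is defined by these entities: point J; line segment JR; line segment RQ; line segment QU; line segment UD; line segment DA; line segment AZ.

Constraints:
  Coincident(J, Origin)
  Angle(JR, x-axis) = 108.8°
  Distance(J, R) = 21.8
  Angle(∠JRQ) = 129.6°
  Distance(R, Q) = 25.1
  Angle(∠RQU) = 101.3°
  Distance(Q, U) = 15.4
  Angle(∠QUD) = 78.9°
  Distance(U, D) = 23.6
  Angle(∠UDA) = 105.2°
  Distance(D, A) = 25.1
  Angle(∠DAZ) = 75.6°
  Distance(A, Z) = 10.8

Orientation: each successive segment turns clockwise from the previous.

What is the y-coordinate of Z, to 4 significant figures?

32.83

∠UDA = 105.2° gives DA at 163.8° from the x-axis; with |DA| = 25.1, A = (-15.83, 23.53). ∠DAZ = 75.6° gives AZ at 59.40° from the x-axis; with |AZ| = 10.8, Z = (-10.33, 32.83). So Z.y = 32.83.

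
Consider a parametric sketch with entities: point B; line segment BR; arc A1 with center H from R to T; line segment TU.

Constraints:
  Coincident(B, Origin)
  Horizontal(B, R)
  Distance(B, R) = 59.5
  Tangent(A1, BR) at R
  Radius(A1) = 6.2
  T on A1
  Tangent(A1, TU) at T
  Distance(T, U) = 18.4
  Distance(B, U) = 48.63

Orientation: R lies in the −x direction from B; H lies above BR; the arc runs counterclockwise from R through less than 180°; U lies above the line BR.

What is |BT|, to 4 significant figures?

54.25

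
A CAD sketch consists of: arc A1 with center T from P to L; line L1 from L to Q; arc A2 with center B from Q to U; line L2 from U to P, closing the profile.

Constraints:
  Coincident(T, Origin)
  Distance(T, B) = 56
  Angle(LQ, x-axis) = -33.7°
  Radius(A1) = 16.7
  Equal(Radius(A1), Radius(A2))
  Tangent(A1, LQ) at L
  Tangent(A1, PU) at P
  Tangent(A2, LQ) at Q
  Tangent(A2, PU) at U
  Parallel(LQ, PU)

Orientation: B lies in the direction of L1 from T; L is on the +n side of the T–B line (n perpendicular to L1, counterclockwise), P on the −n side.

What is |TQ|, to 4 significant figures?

58.44

Tangency of A1 to both parallel lines with radius 16.7 puts L and P at T ± 16.7·n: L = (9.266, 13.89), P = (-9.266, -13.89). Equal radii place Q and U the same way about B: Q = B + 16.7·n = (55.86, -17.18), U = B − 16.7·n = (37.32, -44.96). Then |TQ| = |Q − T| = 58.44.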